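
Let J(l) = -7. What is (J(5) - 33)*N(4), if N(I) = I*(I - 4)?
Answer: 0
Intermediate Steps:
N(I) = I*(-4 + I)
(J(5) - 33)*N(4) = (-7 - 33)*(4*(-4 + 4)) = -160*0 = -40*0 = 0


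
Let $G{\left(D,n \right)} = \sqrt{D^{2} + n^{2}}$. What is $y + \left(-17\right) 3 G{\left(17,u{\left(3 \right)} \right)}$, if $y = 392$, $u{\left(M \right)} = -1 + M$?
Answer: $392 - 51 \sqrt{293} \approx -480.98$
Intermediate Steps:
$y + \left(-17\right) 3 G{\left(17,u{\left(3 \right)} \right)} = 392 + \left(-17\right) 3 \sqrt{17^{2} + \left(-1 + 3\right)^{2}} = 392 - 51 \sqrt{289 + 2^{2}} = 392 - 51 \sqrt{289 + 4} = 392 - 51 \sqrt{293}$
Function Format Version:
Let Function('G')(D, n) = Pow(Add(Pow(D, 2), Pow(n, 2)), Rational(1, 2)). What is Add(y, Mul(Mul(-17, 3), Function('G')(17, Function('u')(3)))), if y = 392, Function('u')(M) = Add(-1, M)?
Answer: Add(392, Mul(-51, Pow(293, Rational(1, 2)))) ≈ -480.98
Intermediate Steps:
Add(y, Mul(Mul(-17, 3), Function('G')(17, Function('u')(3)))) = Add(392, Mul(Mul(-17, 3), Pow(Add(Pow(17, 2), Pow(Add(-1, 3), 2)), Rational(1, 2)))) = Add(392, Mul(-51, Pow(Add(289, Pow(2, 2)), Rational(1, 2)))) = Add(392, Mul(-51, Pow(Add(289, 4), Rational(1, 2)))) = Add(392, Mul(-51, Pow(293, Rational(1, 2))))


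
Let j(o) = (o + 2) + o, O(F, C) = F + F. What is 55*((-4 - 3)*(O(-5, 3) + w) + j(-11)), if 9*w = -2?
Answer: 25520/9 ≈ 2835.6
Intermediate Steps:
w = -2/9 (w = (1/9)*(-2) = -2/9 ≈ -0.22222)
O(F, C) = 2*F
j(o) = 2 + 2*o (j(o) = (2 + o) + o = 2 + 2*o)
55*((-4 - 3)*(O(-5, 3) + w) + j(-11)) = 55*((-4 - 3)*(2*(-5) - 2/9) + (2 + 2*(-11))) = 55*(-7*(-10 - 2/9) + (2 - 22)) = 55*(-7*(-92/9) - 20) = 55*(644/9 - 20) = 55*(464/9) = 25520/9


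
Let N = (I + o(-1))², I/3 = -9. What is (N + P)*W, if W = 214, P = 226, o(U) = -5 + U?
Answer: 281410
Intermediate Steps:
I = -27 (I = 3*(-9) = -27)
N = 1089 (N = (-27 + (-5 - 1))² = (-27 - 6)² = (-33)² = 1089)
(N + P)*W = (1089 + 226)*214 = 1315*214 = 281410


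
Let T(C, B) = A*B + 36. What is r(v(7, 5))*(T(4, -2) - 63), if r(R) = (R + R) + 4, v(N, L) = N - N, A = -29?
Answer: 124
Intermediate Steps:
v(N, L) = 0
r(R) = 4 + 2*R (r(R) = 2*R + 4 = 4 + 2*R)
T(C, B) = 36 - 29*B (T(C, B) = -29*B + 36 = 36 - 29*B)
r(v(7, 5))*(T(4, -2) - 63) = (4 + 2*0)*((36 - 29*(-2)) - 63) = (4 + 0)*((36 + 58) - 63) = 4*(94 - 63) = 4*31 = 124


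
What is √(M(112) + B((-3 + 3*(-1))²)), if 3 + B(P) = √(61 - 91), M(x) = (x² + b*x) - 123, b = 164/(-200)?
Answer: √(308154 + 25*I*√30)/5 ≈ 111.02 + 0.024667*I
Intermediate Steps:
b = -41/50 (b = 164*(-1/200) = -41/50 ≈ -0.82000)
M(x) = -123 + x² - 41*x/50 (M(x) = (x² - 41*x/50) - 123 = -123 + x² - 41*x/50)
B(P) = -3 + I*√30 (B(P) = -3 + √(61 - 91) = -3 + √(-30) = -3 + I*√30)
√(M(112) + B((-3 + 3*(-1))²)) = √((-123 + 112² - 41/50*112) + (-3 + I*√30)) = √((-123 + 12544 - 2296/25) + (-3 + I*√30)) = √(308229/25 + (-3 + I*√30)) = √(308154/25 + I*√30)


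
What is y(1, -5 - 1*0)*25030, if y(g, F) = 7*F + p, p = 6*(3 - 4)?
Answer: -1026230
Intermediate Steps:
p = -6 (p = 6*(-1) = -6)
y(g, F) = -6 + 7*F (y(g, F) = 7*F - 6 = -6 + 7*F)
y(1, -5 - 1*0)*25030 = (-6 + 7*(-5 - 1*0))*25030 = (-6 + 7*(-5 + 0))*25030 = (-6 + 7*(-5))*25030 = (-6 - 35)*25030 = -41*25030 = -1026230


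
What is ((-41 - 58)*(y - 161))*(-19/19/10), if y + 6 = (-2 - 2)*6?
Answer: -18909/10 ≈ -1890.9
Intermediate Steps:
y = -30 (y = -6 + (-2 - 2)*6 = -6 - 4*6 = -6 - 24 = -30)
((-41 - 58)*(y - 161))*(-19/19/10) = ((-41 - 58)*(-30 - 161))*(-19/19/10) = (-99*(-191))*(-19*1/19*(1/10)) = 18909*(-1*1/10) = 18909*(-1/10) = -18909/10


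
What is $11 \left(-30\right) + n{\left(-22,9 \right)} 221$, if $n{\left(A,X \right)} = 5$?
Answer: $775$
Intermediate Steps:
$11 \left(-30\right) + n{\left(-22,9 \right)} 221 = 11 \left(-30\right) + 5 \cdot 221 = -330 + 1105 = 775$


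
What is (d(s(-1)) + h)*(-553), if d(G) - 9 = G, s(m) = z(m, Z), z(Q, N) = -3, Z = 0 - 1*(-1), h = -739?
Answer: 405349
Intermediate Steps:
Z = 1 (Z = 0 + 1 = 1)
s(m) = -3
d(G) = 9 + G
(d(s(-1)) + h)*(-553) = ((9 - 3) - 739)*(-553) = (6 - 739)*(-553) = -733*(-553) = 405349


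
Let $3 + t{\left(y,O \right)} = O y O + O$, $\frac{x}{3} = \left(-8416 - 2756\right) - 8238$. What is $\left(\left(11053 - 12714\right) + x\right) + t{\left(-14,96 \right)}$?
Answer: $-188822$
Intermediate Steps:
$x = -58230$ ($x = 3 \left(\left(-8416 - 2756\right) - 8238\right) = 3 \left(-11172 - 8238\right) = 3 \left(-19410\right) = -58230$)
$t{\left(y,O \right)} = -3 + O + y O^{2}$ ($t{\left(y,O \right)} = -3 + \left(O y O + O\right) = -3 + \left(y O^{2} + O\right) = -3 + \left(O + y O^{2}\right) = -3 + O + y O^{2}$)
$\left(\left(11053 - 12714\right) + x\right) + t{\left(-14,96 \right)} = \left(\left(11053 - 12714\right) - 58230\right) - \left(-93 + 129024\right) = \left(\left(11053 - 12714\right) - 58230\right) - 128931 = \left(-1661 - 58230\right) - 128931 = -59891 - 128931 = -188822$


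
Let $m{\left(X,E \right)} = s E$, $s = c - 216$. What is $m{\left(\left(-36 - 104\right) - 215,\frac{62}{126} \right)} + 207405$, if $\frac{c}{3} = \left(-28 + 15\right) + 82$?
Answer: $\frac{1451804}{7} \approx 2.074 \cdot 10^{5}$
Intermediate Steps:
$c = 207$ ($c = 3 \left(\left(-28 + 15\right) + 82\right) = 3 \left(-13 + 82\right) = 3 \cdot 69 = 207$)
$s = -9$ ($s = 207 - 216 = -9$)
$m{\left(X,E \right)} = - 9 E$
$m{\left(\left(-36 - 104\right) - 215,\frac{62}{126} \right)} + 207405 = - 9 \cdot \frac{62}{126} + 207405 = - 9 \cdot 62 \cdot \frac{1}{126} + 207405 = \left(-9\right) \frac{31}{63} + 207405 = - \frac{31}{7} + 207405 = \frac{1451804}{7}$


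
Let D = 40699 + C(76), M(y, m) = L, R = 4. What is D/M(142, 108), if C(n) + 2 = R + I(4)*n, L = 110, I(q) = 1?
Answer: 3707/10 ≈ 370.70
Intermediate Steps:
C(n) = 2 + n (C(n) = -2 + (4 + 1*n) = -2 + (4 + n) = 2 + n)
M(y, m) = 110
D = 40777 (D = 40699 + (2 + 76) = 40699 + 78 = 40777)
D/M(142, 108) = 40777/110 = 40777*(1/110) = 3707/10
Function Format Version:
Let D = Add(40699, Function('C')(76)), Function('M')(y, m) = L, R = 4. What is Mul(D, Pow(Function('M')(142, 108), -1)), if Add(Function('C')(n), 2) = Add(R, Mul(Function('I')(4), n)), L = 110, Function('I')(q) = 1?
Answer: Rational(3707, 10) ≈ 370.70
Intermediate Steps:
Function('C')(n) = Add(2, n) (Function('C')(n) = Add(-2, Add(4, Mul(1, n))) = Add(-2, Add(4, n)) = Add(2, n))
Function('M')(y, m) = 110
D = 40777 (D = Add(40699, Add(2, 76)) = Add(40699, 78) = 40777)
Mul(D, Pow(Function('M')(142, 108), -1)) = Mul(40777, Pow(110, -1)) = Mul(40777, Rational(1, 110)) = Rational(3707, 10)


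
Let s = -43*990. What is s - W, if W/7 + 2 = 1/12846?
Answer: -546674383/12846 ≈ -42556.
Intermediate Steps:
s = -42570
W = -179837/12846 (W = -14 + 7/12846 = -179837/12846 ≈ -13.999)
s - W = -42570 - 1*(-179837/12846) = -42570 + 179837/12846 = -546674383/12846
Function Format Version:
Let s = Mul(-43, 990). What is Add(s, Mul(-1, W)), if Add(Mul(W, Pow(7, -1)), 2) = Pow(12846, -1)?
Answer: Rational(-546674383, 12846) ≈ -42556.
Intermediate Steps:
s = -42570
W = Rational(-179837, 12846) (W = Add(-14, Mul(7, Pow(12846, -1))) = Add(-14, Mul(7, Rational(1, 12846))) = Add(-14, Rational(7, 12846)) = Rational(-179837, 12846) ≈ -13.999)
Add(s, Mul(-1, W)) = Add(-42570, Mul(-1, Rational(-179837, 12846))) = Add(-42570, Rational(179837, 12846)) = Rational(-546674383, 12846)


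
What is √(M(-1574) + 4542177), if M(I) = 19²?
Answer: √4542538 ≈ 2131.3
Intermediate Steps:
M(I) = 361
√(M(-1574) + 4542177) = √(361 + 4542177) = √4542538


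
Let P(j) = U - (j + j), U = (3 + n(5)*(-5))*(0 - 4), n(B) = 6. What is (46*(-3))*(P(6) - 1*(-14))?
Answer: -15180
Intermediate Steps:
U = 108 (U = (3 + 6*(-5))*(0 - 4) = (3 - 30)*(-4) = -27*(-4) = 108)
P(j) = 108 - 2*j (P(j) = 108 - (j + j) = 108 - 2*j)
(46*(-3))*(P(6) - 1*(-14)) = (46*(-3))*((108 - 2*6) - 1*(-14)) = -138*((108 - 12) + 14) = -138*(96 + 14) = -138*110 = -15180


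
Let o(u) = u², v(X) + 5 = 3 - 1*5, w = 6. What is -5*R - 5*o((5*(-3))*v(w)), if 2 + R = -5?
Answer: -55090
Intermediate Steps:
R = -7 (R = -2 - 5 = -7)
v(X) = -7 (v(X) = -5 + (3 - 1*5) = -5 + (3 - 5) = -5 - 2 = -7)
-5*R - 5*o((5*(-3))*v(w)) = -5*(-7) - 5*((5*(-3))*(-7))² = 35 - 5*(-15*(-7))² = 35 - 5*105² = 35 - 5*11025 = 35 - 55125 = -55090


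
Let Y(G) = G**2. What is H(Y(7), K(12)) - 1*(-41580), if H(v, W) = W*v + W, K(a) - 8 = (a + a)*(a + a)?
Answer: 70780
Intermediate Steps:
K(a) = 8 + 4*a**2 (K(a) = 8 + (a + a)*(a + a) = 8 + (2*a)*(2*a) = 8 + 4*a**2)
H(v, W) = W + W*v
H(Y(7), K(12)) - 1*(-41580) = (8 + 4*12**2)*(1 + 7**2) - 1*(-41580) = (8 + 4*144)*(1 + 49) + 41580 = (8 + 576)*50 + 41580 = 584*50 + 41580 = 29200 + 41580 = 70780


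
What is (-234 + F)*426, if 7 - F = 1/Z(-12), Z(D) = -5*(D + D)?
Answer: -1934111/20 ≈ -96706.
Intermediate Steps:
Z(D) = -10*D
F = 839/120 (F = 7 - 1/((-10*(-12))) = 7 - 1/120 = 839/120 ≈ 6.9917)
(-234 + F)*426 = (-234 + 839/120)*426 = -27241/120*426 = -1934111/20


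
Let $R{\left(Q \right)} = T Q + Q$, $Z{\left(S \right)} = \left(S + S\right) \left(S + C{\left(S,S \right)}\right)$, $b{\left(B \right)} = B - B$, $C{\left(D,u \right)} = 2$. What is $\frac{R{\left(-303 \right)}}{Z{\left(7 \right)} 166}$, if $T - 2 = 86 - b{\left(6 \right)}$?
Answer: $- \frac{8989}{6972} \approx -1.2893$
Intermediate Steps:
$b{\left(B \right)} = 0$
$Z{\left(S \right)} = 2 S \left(2 + S\right)$ ($Z{\left(S \right)} = \left(S + S\right) \left(S + 2\right) = 2 S \left(2 + S\right)$)
$T = 88$ ($T = 2 + \left(86 - 0\right) = 2 + \left(86 + 0\right) = 2 + 86 = 88$)
$R{\left(Q \right)} = 89 Q$ ($R{\left(Q \right)} = 88 Q + Q = 89 Q$)
$\frac{R{\left(-303 \right)}}{Z{\left(7 \right)} 166} = \frac{89 \left(-303\right)}{2 \cdot 7 \left(2 + 7\right) 166} = - \frac{26967}{2 \cdot 7 \cdot 9 \cdot 166} = - \frac{26967}{126 \cdot 166} = - \frac{26967}{20916} = \left(-26967\right) \frac{1}{20916} = - \frac{8989}{6972}$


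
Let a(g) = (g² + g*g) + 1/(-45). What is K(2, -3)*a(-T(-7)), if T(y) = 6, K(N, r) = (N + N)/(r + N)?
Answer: -12956/45 ≈ -287.91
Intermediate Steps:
K(N, r) = 2*N/(N + r) (K(N, r) = (2*N)/(N + r) = 2*N/(N + r))
a(g) = -1/45 + 2*g² (a(g) = (g² + g²) - 1/45 = 2*g² - 1/45 = -1/45 + 2*g²)
K(2, -3)*a(-T(-7)) = (2*2/(2 - 3))*(-1/45 + 2*(-1*6)²) = (2*2/(-1))*(-1/45 + 2*(-6)²) = (2*2*(-1))*(-1/45 + 2*36) = -4*(-1/45 + 72) = -4*3239/45 = -12956/45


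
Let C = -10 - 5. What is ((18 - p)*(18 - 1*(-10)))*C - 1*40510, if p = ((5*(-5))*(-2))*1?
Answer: -27070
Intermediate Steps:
C = -15
p = 50 (p = -25*(-2)*1 = 50*1 = 50)
((18 - p)*(18 - 1*(-10)))*C - 1*40510 = ((18 - 1*50)*(18 - 1*(-10)))*(-15) - 1*40510 = ((18 - 50)*(18 + 10))*(-15) - 40510 = -32*28*(-15) - 40510 = -896*(-15) - 40510 = 13440 - 40510 = -27070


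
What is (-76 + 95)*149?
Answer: 2831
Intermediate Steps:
(-76 + 95)*149 = 19*149 = 2831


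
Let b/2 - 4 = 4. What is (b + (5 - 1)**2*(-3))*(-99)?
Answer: 3168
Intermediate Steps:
b = 16 (b = 8 + 2*4 = 8 + 8 = 16)
(b + (5 - 1)**2*(-3))*(-99) = (16 + (5 - 1)**2*(-3))*(-99) = (16 + 4**2*(-3))*(-99) = (16 + 16*(-3))*(-99) = (16 - 48)*(-99) = -32*(-99) = 3168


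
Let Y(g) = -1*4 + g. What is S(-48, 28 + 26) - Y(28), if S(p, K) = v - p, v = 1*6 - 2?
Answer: 28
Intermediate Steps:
v = 4 (v = 6 - 2 = 4)
Y(g) = -4 + g
S(p, K) = 4 - p
S(-48, 28 + 26) - Y(28) = (4 - 1*(-48)) - (-4 + 28) = (4 + 48) - 1*24 = 52 - 24 = 28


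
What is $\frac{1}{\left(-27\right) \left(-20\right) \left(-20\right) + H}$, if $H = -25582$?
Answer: $- \frac{1}{36382} \approx -2.7486 \cdot 10^{-5}$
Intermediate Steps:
$\frac{1}{\left(-27\right) \left(-20\right) \left(-20\right) + H} = \frac{1}{\left(-27\right) \left(-20\right) \left(-20\right) - 25582} = \frac{1}{540 \left(-20\right) - 25582} = \frac{1}{-10800 - 25582} = \frac{1}{-36382} = - \frac{1}{36382}$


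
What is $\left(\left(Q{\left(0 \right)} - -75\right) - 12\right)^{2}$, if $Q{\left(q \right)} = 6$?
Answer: $4761$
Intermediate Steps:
$\left(\left(Q{\left(0 \right)} - -75\right) - 12\right)^{2} = \left(\left(6 - -75\right) - 12\right)^{2} = \left(\left(6 + 75\right) - 12\right)^{2} = \left(81 - 12\right)^{2} = 69^{2} = 4761$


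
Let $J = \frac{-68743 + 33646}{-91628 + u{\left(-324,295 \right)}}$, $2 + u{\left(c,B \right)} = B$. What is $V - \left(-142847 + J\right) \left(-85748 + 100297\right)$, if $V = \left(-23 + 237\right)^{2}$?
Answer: $\frac{63274489186804}{30445} \approx 2.0783 \cdot 10^{9}$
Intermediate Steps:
$u{\left(c,B \right)} = -2 + B$
$J = \frac{11699}{30445}$ ($J = \frac{-68743 + 33646}{-91628 + \left(-2 + 295\right)} = - \frac{35097}{-91628 + 293} = - \frac{35097}{-91335} = \left(-35097\right) \left(- \frac{1}{91335}\right) = \frac{11699}{30445} \approx 0.38427$)
$V = 45796$ ($V = 214^{2} = 45796$)
$V - \left(-142847 + J\right) \left(-85748 + 100297\right) = 45796 - \left(-142847 + \frac{11699}{30445}\right) \left(-85748 + 100297\right) = 45796 - \left(- \frac{4348965216}{30445}\right) 14549 = 45796 - - \frac{63273094927584}{30445} = 45796 + \frac{63273094927584}{30445} = \frac{63274489186804}{30445}$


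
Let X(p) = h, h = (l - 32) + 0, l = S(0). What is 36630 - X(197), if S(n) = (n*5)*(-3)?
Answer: 36662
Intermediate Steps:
S(n) = -15*n (S(n) = (5*n)*(-3) = -15*n)
l = 0 (l = -15*0 = 0)
h = -32 (h = (0 - 32) + 0 = -32 + 0 = -32)
X(p) = -32
36630 - X(197) = 36630 - 1*(-32) = 36630 + 32 = 36662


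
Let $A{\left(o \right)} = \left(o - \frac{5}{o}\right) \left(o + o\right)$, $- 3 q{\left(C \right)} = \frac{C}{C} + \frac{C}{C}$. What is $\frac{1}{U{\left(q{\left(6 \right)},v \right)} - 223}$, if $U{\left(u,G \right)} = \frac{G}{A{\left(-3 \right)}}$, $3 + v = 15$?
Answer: $- \frac{2}{443} \approx -0.0045147$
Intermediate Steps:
$v = 12$ ($v = -3 + 15 = 12$)
$q{\left(C \right)} = - \frac{2}{3}$ ($q{\left(C \right)} = - \frac{\frac{C}{C} + \frac{C}{C}}{3} = - \frac{1 + 1}{3} = \left(- \frac{1}{3}\right) 2 = - \frac{2}{3}$)
$A{\left(o \right)} = 2 o \left(o - \frac{5}{o}\right)$ ($A{\left(o \right)} = \left(o - \frac{5}{o}\right) 2 o = 2 o \left(o - \frac{5}{o}\right)$)
$U{\left(u,G \right)} = \frac{G}{8}$ ($U{\left(u,G \right)} = \frac{G}{-10 + 2 \left(-3\right)^{2}} = \frac{G}{-10 + 2 \cdot 9} = \frac{G}{-10 + 18} = \frac{G}{8}$)
$\frac{1}{U{\left(q{\left(6 \right)},v \right)} - 223} = \frac{1}{\frac{1}{8} \cdot 12 - 223} = \frac{1}{\frac{3}{2} - 223} = \frac{1}{- \frac{443}{2}} = - \frac{2}{443}$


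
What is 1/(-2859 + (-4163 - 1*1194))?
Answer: -1/8216 ≈ -0.00012171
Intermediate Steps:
1/(-2859 + (-4163 - 1*1194)) = 1/(-2859 + (-4163 - 1194)) = 1/(-2859 - 5357) = 1/(-8216) = -1/8216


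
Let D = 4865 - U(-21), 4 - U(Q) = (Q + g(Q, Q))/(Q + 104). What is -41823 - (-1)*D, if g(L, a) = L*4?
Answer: -3067951/83 ≈ -36963.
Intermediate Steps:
g(L, a) = 4*L
U(Q) = 4 - 5*Q/(104 + Q) (U(Q) = 4 - (Q + 4*Q)/(Q + 104) = 4 - 5*Q/(104 + Q))
D = 403358/83 (D = 4865 - (416 - 1*(-21))/(104 - 21) = 4865 - (416 + 21)/83 = 4865 - 437/83 = 403358/83 ≈ 4859.7)
-41823 - (-1)*D = -41823 - (-1)*403358/83 = -41823 - 1*(-403358/83) = -41823 + 403358/83 = -3067951/83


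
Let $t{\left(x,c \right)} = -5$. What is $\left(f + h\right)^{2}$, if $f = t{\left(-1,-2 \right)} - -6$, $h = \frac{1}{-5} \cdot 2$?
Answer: $\frac{9}{25} \approx 0.36$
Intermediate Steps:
$h = - \frac{2}{5}$ ($h = \left(- \frac{1}{5}\right) 2 = - \frac{2}{5} \approx -0.4$)
$f = 1$ ($f = -5 - -6 = -5 + 6 = 1$)
$\left(f + h\right)^{2} = \left(1 - \frac{2}{5}\right)^{2} = \left(\frac{3}{5}\right)^{2} = \frac{9}{25}$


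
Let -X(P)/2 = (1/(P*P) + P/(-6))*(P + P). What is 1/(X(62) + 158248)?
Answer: 93/14955386 ≈ 6.2185e-6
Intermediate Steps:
X(P) = -4*P*(P⁻² - P/6) (X(P) = -2*(1/(P*P) + P/(-6))*(P + P) = -2*(P⁻² + P*(-⅙))*2*P = -2*(P⁻² - P/6)*2*P = -4*P*(P⁻² - P/6))
1/(X(62) + 158248) = 1/((⅔)*(-6 + 62³)/62 + 158248) = 1/((⅔)*(1/62)*(-6 + 238328) + 158248) = 1/((⅔)*(1/62)*238322 + 158248) = 1/(238322/93 + 158248) = 1/(14955386/93) = 93/14955386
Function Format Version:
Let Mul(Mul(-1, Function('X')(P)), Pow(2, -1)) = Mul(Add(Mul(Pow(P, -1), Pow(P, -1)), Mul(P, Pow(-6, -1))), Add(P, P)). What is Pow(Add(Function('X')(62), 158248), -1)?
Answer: Rational(93, 14955386) ≈ 6.2185e-6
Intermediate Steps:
Function('X')(P) = Mul(-4, P, Add(Pow(P, -2), Mul(Rational(-1, 6), P))) (Function('X')(P) = Mul(-2, Mul(Add(Mul(Pow(P, -1), Pow(P, -1)), Mul(P, Pow(-6, -1))), Add(P, P))) = Mul(-2, Mul(Add(Pow(P, -2), Mul(P, Rational(-1, 6))), Mul(2, P))) = Mul(-2, Mul(Add(Pow(P, -2), Mul(Rational(-1, 6), P)), Mul(2, P))) = Mul(-2, Mul(2, P, Add(Pow(P, -2), Mul(Rational(-1, 6), P)))) = Mul(-4, P, Add(Pow(P, -2), Mul(Rational(-1, 6), P))))
Pow(Add(Function('X')(62), 158248), -1) = Pow(Add(Mul(Rational(2, 3), Pow(62, -1), Add(-6, Pow(62, 3))), 158248), -1) = Pow(Add(Mul(Rational(2, 3), Rational(1, 62), Add(-6, 238328)), 158248), -1) = Pow(Add(Mul(Rational(2, 3), Rational(1, 62), 238322), 158248), -1) = Pow(Add(Rational(238322, 93), 158248), -1) = Pow(Rational(14955386, 93), -1) = Rational(93, 14955386)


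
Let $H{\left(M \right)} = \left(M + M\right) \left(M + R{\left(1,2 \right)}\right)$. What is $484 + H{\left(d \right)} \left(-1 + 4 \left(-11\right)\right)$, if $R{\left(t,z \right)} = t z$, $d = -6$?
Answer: $-1676$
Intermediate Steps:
$H{\left(M \right)} = 2 M \left(2 + M\right)$ ($H{\left(M \right)} = \left(M + M\right) \left(M + 1 \cdot 2\right) = 2 M \left(M + 2\right) = 2 M \left(2 + M\right)$)
$484 + H{\left(d \right)} \left(-1 + 4 \left(-11\right)\right) = 484 + 2 \left(-6\right) \left(2 - 6\right) \left(-1 + 4 \left(-11\right)\right) = 484 + 2 \left(-6\right) \left(-4\right) \left(-1 - 44\right) = 484 + 48 \left(-45\right) = 484 - 2160 = -1676$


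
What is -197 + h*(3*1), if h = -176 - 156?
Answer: -1193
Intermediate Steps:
h = -332
-197 + h*(3*1) = -197 - 996 = -1193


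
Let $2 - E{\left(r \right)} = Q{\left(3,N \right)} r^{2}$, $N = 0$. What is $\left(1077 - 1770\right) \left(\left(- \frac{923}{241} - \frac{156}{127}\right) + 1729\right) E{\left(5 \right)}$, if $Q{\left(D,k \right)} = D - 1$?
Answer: $\frac{1755164515104}{30607} \approx 5.7345 \cdot 10^{7}$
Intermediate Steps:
$Q{\left(D,k \right)} = -1 + D$ ($Q{\left(D,k \right)} = D - 1 = -1 + D$)
$E{\left(r \right)} = 2 - 2 r^{2}$ ($E{\left(r \right)} = 2 - \left(-1 + 3\right) r^{2} = 2 - 2 r^{2}$)
$\left(1077 - 1770\right) \left(\left(- \frac{923}{241} - \frac{156}{127}\right) + 1729\right) E{\left(5 \right)} = \left(1077 - 1770\right) \left(\left(- \frac{923}{241} - \frac{156}{127}\right) + 1729\right) \left(2 - 2 \cdot 5^{2}\right) = - 693 \left(\left(\left(-923\right) \frac{1}{241} - \frac{156}{127}\right) + 1729\right) \left(2 - 50\right) = - 693 \left(\left(- \frac{923}{241} - \frac{156}{127}\right) + 1729\right) \left(2 - 50\right) = - 693 \left(- \frac{154817}{30607} + 1729\right) \left(-48\right) = \left(-693\right) \frac{52764686}{30607} \left(-48\right) = \left(- \frac{36565927398}{30607}\right) \left(-48\right) = \frac{1755164515104}{30607}$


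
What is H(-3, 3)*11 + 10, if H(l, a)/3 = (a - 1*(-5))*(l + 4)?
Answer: 274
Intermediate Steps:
H(l, a) = 3*(4 + l)*(5 + a) (H(l, a) = 3*((a - 1*(-5))*(l + 4)) = 3*((a + 5)*(4 + l)) = 3*((5 + a)*(4 + l)) = 3*((4 + l)*(5 + a)) = 3*(4 + l)*(5 + a))
H(-3, 3)*11 + 10 = (60 + 12*3 + 15*(-3) + 3*3*(-3))*11 + 10 = (60 + 36 - 45 - 27)*11 + 10 = 24*11 + 10 = 264 + 10 = 274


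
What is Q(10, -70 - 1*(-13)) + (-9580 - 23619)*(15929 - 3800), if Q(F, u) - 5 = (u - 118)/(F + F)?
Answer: -1610682699/4 ≈ -4.0267e+8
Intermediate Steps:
Q(F, u) = 5 + (-118 + u)/(2*F) (Q(F, u) = 5 + (u - 118)/(F + F) = 5 + (-118 + u)/((2*F)) = 5 + (-118 + u)*(1/(2*F)) = 5 + (-118 + u)/(2*F))
Q(10, -70 - 1*(-13)) + (-9580 - 23619)*(15929 - 3800) = (1/2)*(-118 + (-70 - 1*(-13)) + 10*10)/10 + (-9580 - 23619)*(15929 - 3800) = (1/2)*(1/10)*(-118 + (-70 + 13) + 100) - 33199*12129 = (1/2)*(1/10)*(-118 - 57 + 100) - 402670671 = (1/2)*(1/10)*(-75) - 402670671 = -15/4 - 402670671 = -1610682699/4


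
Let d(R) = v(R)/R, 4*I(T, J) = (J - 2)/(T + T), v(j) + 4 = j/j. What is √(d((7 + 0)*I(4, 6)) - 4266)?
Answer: I*√209202/7 ≈ 65.341*I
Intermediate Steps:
v(j) = -3 (v(j) = -4 + j/j = -4 + 1 = -3)
I(T, J) = (-2 + J)/(8*T) (I(T, J) = ((J - 2)/(T + T))/4 = ((-2 + J)/((2*T)))/4 = ((-2 + J)*(1/(2*T)))/4 = ((-2 + J)/(2*T))/4 = (-2 + J)/(8*T))
d(R) = -3/R
√(d((7 + 0)*I(4, 6)) - 4266) = √(-3*32/((-2 + 6)*(7 + 0)) - 4266) = √(-3/(7*((⅛)*(¼)*4)) - 4266) = √(-3/(7*(⅛)) - 4266) = √(-3/7/8 - 4266) = √(-3*8/7 - 4266) = √(-24/7 - 4266) = √(-29886/7) = I*√209202/7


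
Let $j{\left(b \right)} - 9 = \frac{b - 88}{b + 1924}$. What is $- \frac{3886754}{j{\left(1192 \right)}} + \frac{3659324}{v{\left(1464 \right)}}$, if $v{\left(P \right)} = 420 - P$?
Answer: $- \frac{265639103341}{633969} \approx -4.1901 \cdot 10^{5}$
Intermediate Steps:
$j{\left(b \right)} = 9 + \frac{-88 + b}{1924 + b}$ ($j{\left(b \right)} = 9 + \frac{b - 88}{b + 1924} = 9 + \frac{-88 + b}{1924 + b}$)
$- \frac{3886754}{j{\left(1192 \right)}} + \frac{3659324}{v{\left(1464 \right)}} = - \frac{3886754}{2 \frac{1}{1924 + 1192} \left(8614 + 5 \cdot 1192\right)} + \frac{3659324}{420 - 1464} = - \frac{3886754}{2 \cdot \frac{1}{3116} \left(8614 + 5960\right)} + \frac{3659324}{420 - 1464} = - \frac{3886754}{2 \cdot \frac{1}{3116} \cdot 14574} + \frac{3659324}{-1044} = - \frac{3886754}{\frac{7287}{779}} + 3659324 \left(- \frac{1}{1044}\right) = \left(-3886754\right) \frac{779}{7287} - \frac{914831}{261} = - \frac{3027781366}{7287} - \frac{914831}{261} = - \frac{265639103341}{633969}$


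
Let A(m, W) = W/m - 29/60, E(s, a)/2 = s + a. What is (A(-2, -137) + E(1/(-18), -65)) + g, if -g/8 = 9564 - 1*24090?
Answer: 20906263/180 ≈ 1.1615e+5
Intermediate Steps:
E(s, a) = 2*a + 2*s (E(s, a) = 2*(s + a) = 2*(a + s) = 2*a + 2*s)
g = 116208 (g = -8*(9564 - 1*24090) = -8*(9564 - 24090) = -8*(-14526) = 116208)
A(m, W) = -29/60 + W/m (A(m, W) = W/m - 29*1/60 = W/m - 29/60 = -29/60 + W/m)
(A(-2, -137) + E(1/(-18), -65)) + g = ((-29/60 - 137/(-2)) + (2*(-65) + 2/(-18))) + 116208 = ((-29/60 - 137*(-½)) + (-130 + 2*(-1/18))) + 116208 = ((-29/60 + 137/2) + (-130 - ⅑)) + 116208 = (4081/60 - 1171/9) + 116208 = -11177/180 + 116208 = 20906263/180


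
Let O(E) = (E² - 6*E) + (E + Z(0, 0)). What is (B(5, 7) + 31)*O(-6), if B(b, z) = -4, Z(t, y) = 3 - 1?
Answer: 1836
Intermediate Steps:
Z(t, y) = 2
O(E) = 2 + E² - 5*E (O(E) = (E² - 6*E) + (E + 2) = (E² - 6*E) + (2 + E) = 2 + E² - 5*E)
(B(5, 7) + 31)*O(-6) = (-4 + 31)*(2 + (-6)² - 5*(-6)) = 27*(2 + 36 + 30) = 27*68 = 1836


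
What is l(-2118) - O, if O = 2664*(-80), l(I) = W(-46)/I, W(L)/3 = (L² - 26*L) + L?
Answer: 75229727/353 ≈ 2.1312e+5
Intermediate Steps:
W(L) = -75*L + 3*L² (W(L) = 3*((L² - 26*L) + L) = 3*(L² - 25*L) = -75*L + 3*L²)
l(I) = 9798/I (l(I) = (3*(-46)*(-25 - 46))/I = (3*(-46)*(-71))/I = 9798/I)
O = -213120
l(-2118) - O = 9798/(-2118) - 1*(-213120) = 9798*(-1/2118) + 213120 = -1633/353 + 213120 = 75229727/353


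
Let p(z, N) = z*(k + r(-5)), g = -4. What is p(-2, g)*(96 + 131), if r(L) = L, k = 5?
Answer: 0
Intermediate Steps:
p(z, N) = 0 (p(z, N) = z*(5 - 5) = z*0 = 0)
p(-2, g)*(96 + 131) = 0*(96 + 131) = 0*227 = 0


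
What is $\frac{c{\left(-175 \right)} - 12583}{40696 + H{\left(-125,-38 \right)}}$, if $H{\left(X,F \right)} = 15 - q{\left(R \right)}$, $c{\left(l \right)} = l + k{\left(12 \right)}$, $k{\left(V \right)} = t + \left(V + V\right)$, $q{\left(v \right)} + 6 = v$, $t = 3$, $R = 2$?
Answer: $- \frac{12731}{40715} \approx -0.31269$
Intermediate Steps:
$q{\left(v \right)} = -6 + v$
$k{\left(V \right)} = 3 + 2 V$ ($k{\left(V \right)} = 3 + \left(V + V\right) = 3 + 2 V$)
$c{\left(l \right)} = 27 + l$ ($c{\left(l \right)} = l + \left(3 + 2 \cdot 12\right) = l + \left(3 + 24\right) = l + 27 = 27 + l$)
$H{\left(X,F \right)} = 19$ ($H{\left(X,F \right)} = 15 - \left(-6 + 2\right) = 15 - -4 = 15 + 4 = 19$)
$\frac{c{\left(-175 \right)} - 12583}{40696 + H{\left(-125,-38 \right)}} = \frac{\left(27 - 175\right) - 12583}{40696 + 19} = \frac{-148 - 12583}{40715} = \left(-12731\right) \frac{1}{40715} = - \frac{12731}{40715}$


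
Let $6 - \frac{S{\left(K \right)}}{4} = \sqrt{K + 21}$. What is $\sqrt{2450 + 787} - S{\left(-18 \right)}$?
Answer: $-24 + \sqrt{3237} + 4 \sqrt{3} \approx 39.823$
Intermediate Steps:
$S{\left(K \right)} = 24 - 4 \sqrt{21 + K}$ ($S{\left(K \right)} = 24 - 4 \sqrt{K + 21} = 24 - 4 \sqrt{21 + K}$)
$\sqrt{2450 + 787} - S{\left(-18 \right)} = \sqrt{2450 + 787} - \left(24 - 4 \sqrt{21 - 18}\right) = \sqrt{3237} - \left(24 - 4 \sqrt{3}\right) = -24 + \sqrt{3237} + 4 \sqrt{3}$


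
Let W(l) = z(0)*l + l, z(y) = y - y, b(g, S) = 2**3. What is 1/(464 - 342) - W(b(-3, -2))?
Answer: -975/122 ≈ -7.9918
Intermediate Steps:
b(g, S) = 8
z(y) = 0
W(l) = l (W(l) = 0*l + l = 0 + l = l)
1/(464 - 342) - W(b(-3, -2)) = 1/(464 - 342) - 1*8 = 1/122 - 8 = -975/122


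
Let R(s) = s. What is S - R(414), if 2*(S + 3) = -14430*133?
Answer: -960012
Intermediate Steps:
S = -959598 (S = -3 + (-14430*133)/2 = -3 + (1/2)*(-1919190) = -3 - 959595 = -959598)
S - R(414) = -959598 - 1*414 = -959598 - 414 = -960012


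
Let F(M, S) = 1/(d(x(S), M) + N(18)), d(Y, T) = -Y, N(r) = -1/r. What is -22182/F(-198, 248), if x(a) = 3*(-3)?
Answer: -595217/3 ≈ -1.9841e+5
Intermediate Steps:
x(a) = -9
F(M, S) = 18/161 (F(M, S) = 1/(-1*(-9) - 1/18) = 1/(9 - 1*1/18) = 1/(9 - 1/18) = 1/(161/18) = 18/161)
-22182/F(-198, 248) = -22182/18/161 = -22182*161/18 = -595217/3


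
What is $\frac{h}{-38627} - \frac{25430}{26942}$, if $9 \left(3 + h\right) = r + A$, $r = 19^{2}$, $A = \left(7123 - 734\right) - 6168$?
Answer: $- \frac{77679950}{82159629} \approx -0.94548$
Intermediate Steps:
$A = 221$ ($A = 6389 - 6168 = 221$)
$r = 361$
$h = \frac{185}{3}$ ($h = -3 + \frac{361 + 221}{9} = -3 + \frac{1}{9} \cdot 582 = -3 + \frac{194}{3} = \frac{185}{3} \approx 61.667$)
$\frac{h}{-38627} - \frac{25430}{26942} = \frac{185}{3 \left(-38627\right)} - \frac{25430}{26942} = \frac{185}{3} \left(- \frac{1}{38627}\right) - \frac{12715}{13471} = - \frac{185}{115881} - \frac{12715}{13471} = - \frac{77679950}{82159629}$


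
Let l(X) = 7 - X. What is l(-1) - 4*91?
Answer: -356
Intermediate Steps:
l(-1) - 4*91 = (7 - 1*(-1)) - 4*91 = (7 + 1) - 364 = 8 - 364 = -356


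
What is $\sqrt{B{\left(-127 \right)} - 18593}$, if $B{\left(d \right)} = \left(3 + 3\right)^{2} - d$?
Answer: $i \sqrt{18430} \approx 135.76 i$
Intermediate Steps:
$B{\left(d \right)} = 36 - d$ ($B{\left(d \right)} = 6^{2} - d = 36 - d$)
$\sqrt{B{\left(-127 \right)} - 18593} = \sqrt{\left(36 - -127\right) - 18593} = \sqrt{\left(36 + 127\right) - 18593} = \sqrt{163 - 18593} = \sqrt{-18430} = i \sqrt{18430}$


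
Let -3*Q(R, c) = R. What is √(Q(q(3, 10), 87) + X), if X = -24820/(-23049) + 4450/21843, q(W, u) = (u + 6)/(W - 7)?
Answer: √908844455081238/18646641 ≈ 1.6168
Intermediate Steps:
q(W, u) = (6 + u)/(-7 + W)
Q(R, c) = -R/3
X = 71634590/55939923 (X = -24820*(-1/23049) + 4450*(1/21843) = 24820/23049 + 4450/21843 = 71634590/55939923 ≈ 1.2806)
√(Q(q(3, 10), 87) + X) = √(-(6 + 10)/(3*(-7 + 3)) + 71634590/55939923) = √(-16/(3*(-4)) + 71634590/55939923) = √(-(-1)*16/12 + 71634590/55939923) = √(-⅓*(-4) + 71634590/55939923) = √(4/3 + 71634590/55939923) = √(146221154/55939923) = √908844455081238/18646641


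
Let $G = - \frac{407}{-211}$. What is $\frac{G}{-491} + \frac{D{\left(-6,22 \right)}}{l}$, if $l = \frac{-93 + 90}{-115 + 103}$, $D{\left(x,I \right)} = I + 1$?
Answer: $\frac{9530885}{103601} \approx 91.996$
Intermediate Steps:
$D{\left(x,I \right)} = 1 + I$
$l = \frac{1}{4}$ ($l = - \frac{3}{-12} = \left(-3\right) \left(- \frac{1}{12}\right) = \frac{1}{4} \approx 0.25$)
$G = \frac{407}{211}$ ($G = \left(-407\right) \left(- \frac{1}{211}\right) = \frac{407}{211} \approx 1.9289$)
$\frac{G}{-491} + \frac{D{\left(-6,22 \right)}}{l} = \frac{407}{211 \left(-491\right)} + \left(1 + 22\right) \frac{1}{\frac{1}{4}} = \frac{407}{211} \left(- \frac{1}{491}\right) + 23 \cdot 4 = - \frac{407}{103601} + 92 = \frac{9530885}{103601}$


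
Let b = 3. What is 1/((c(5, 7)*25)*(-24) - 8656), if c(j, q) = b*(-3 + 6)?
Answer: -1/14056 ≈ -7.1144e-5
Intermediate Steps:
c(j, q) = 9 (c(j, q) = 3*(-3 + 6) = 3*3 = 9)
1/((c(5, 7)*25)*(-24) - 8656) = 1/((9*25)*(-24) - 8656) = 1/(225*(-24) - 8656) = 1/(-5400 - 8656) = 1/(-14056) = -1/14056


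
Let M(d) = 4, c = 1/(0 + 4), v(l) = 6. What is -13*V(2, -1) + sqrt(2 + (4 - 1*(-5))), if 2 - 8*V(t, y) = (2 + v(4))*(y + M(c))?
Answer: 143/4 + sqrt(11) ≈ 39.067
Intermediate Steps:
c = 1/4 ≈ 0.25000
V(t, y) = -15/4 - y (V(t, y) = 1/4 - (2 + 6)*(y + 4)/8 = 1/4 - (4 + y) = 1/4 - (32 + 8*y)/8 = 1/4 + (-4 - y) = -15/4 - y)
-13*V(2, -1) + sqrt(2 + (4 - 1*(-5))) = -13*(-15/4 - 1*(-1)) + sqrt(2 + (4 - 1*(-5))) = -13*(-15/4 + 1) + sqrt(2 + (4 + 5)) = -13*(-11/4) + sqrt(2 + 9) = 143/4 + sqrt(11)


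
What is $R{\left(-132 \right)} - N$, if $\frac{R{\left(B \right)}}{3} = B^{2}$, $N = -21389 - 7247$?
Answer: $80908$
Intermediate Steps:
$N = -28636$
$R{\left(B \right)} = 3 B^{2}$
$R{\left(-132 \right)} - N = 3 \left(-132\right)^{2} - -28636 = 3 \cdot 17424 + 28636 = 52272 + 28636 = 80908$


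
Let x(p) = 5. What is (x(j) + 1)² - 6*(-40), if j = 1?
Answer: 276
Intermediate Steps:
(x(j) + 1)² - 6*(-40) = (5 + 1)² - 6*(-40) = 6² + 240 = 36 + 240 = 276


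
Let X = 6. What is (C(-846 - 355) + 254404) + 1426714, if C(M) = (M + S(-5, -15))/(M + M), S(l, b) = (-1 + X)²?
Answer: 2019023306/1201 ≈ 1.6811e+6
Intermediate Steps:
S(l, b) = 25 (S(l, b) = (-1 + 6)² = 5² = 25)
C(M) = (25 + M)/(2*M) (C(M) = (M + 25)/(M + M) = (25 + M)/((2*M)) = (25 + M)*(1/(2*M)) = (25 + M)/(2*M))
(C(-846 - 355) + 254404) + 1426714 = ((25 + (-846 - 355))/(2*(-846 - 355)) + 254404) + 1426714 = ((½)*(25 - 1201)/(-1201) + 254404) + 1426714 = ((½)*(-1/1201)*(-1176) + 254404) + 1426714 = (588/1201 + 254404) + 1426714 = 305539792/1201 + 1426714 = 2019023306/1201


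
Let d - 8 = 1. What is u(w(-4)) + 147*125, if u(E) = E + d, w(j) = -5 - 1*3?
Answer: 18376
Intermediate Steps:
d = 9 (d = 8 + 1 = 9)
w(j) = -8 (w(j) = -5 - 3 = -8)
u(E) = 9 + E (u(E) = E + 9 = 9 + E)
u(w(-4)) + 147*125 = (9 - 8) + 147*125 = 1 + 18375 = 18376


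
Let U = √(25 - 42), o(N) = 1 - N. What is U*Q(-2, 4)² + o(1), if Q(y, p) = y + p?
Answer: 4*I*√17 ≈ 16.492*I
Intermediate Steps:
U = I*√17 (U = √(-17) = I*√17 ≈ 4.1231*I)
Q(y, p) = p + y
U*Q(-2, 4)² + o(1) = (I*√17)*(4 - 2)² + (1 - 1*1) = (I*√17)*2² + (1 - 1) = (I*√17)*4 + 0 = 4*I*√17 + 0 = 4*I*√17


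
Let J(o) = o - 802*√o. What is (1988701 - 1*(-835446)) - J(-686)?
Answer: 2824833 + 5614*I*√14 ≈ 2.8248e+6 + 21006.0*I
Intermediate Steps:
(1988701 - 1*(-835446)) - J(-686) = (1988701 - 1*(-835446)) - (-686 - 5614*I*√14) = (1988701 + 835446) - (-686 - 5614*I*√14) = 2824147 - (-686 - 5614*I*√14) = 2824147 + (686 + 5614*I*√14) = 2824833 + 5614*I*√14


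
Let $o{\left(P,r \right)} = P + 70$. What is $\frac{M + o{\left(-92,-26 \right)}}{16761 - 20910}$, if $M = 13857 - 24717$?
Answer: $\frac{10882}{4149} \approx 2.6228$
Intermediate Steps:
$o{\left(P,r \right)} = 70 + P$
$M = -10860$
$\frac{M + o{\left(-92,-26 \right)}}{16761 - 20910} = \frac{-10860 + \left(70 - 92\right)}{16761 - 20910} = \frac{-10860 - 22}{-4149} = \left(-10882\right) \left(- \frac{1}{4149}\right) = \frac{10882}{4149}$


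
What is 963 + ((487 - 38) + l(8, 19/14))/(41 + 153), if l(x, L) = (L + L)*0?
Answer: 187271/194 ≈ 965.31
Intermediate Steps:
l(x, L) = 0 (l(x, L) = (2*L)*0 = 0)
963 + ((487 - 38) + l(8, 19/14))/(41 + 153) = 963 + ((487 - 38) + 0)/(41 + 153) = 963 + (449 + 0)/194 = 963 + (1/194)*449 = 963 + 449/194 = 187271/194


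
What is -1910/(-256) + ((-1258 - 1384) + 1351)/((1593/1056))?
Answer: -57660191/67968 ≈ -848.34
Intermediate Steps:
-1910/(-256) + ((-1258 - 1384) + 1351)/((1593/1056)) = -1910*(-1/256) + (-2642 + 1351)/((1593*(1/1056))) = 955/128 - 1291/531/352 = 955/128 - 1291*352/531 = 955/128 - 454432/531 = -57660191/67968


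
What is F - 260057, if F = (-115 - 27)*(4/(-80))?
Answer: -2600499/10 ≈ -2.6005e+5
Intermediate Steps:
F = 71/10 (F = -568*(-1)/80 = -142*(-1/20) = 71/10 ≈ 7.1000)
F - 260057 = 71/10 - 260057 = -2600499/10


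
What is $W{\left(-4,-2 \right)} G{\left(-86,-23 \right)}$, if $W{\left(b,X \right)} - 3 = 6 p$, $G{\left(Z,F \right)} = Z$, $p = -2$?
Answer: $774$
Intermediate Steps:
$W{\left(b,X \right)} = -9$ ($W{\left(b,X \right)} = 3 + 6 \left(-2\right) = 3 - 12 = -9$)
$W{\left(-4,-2 \right)} G{\left(-86,-23 \right)} = \left(-9\right) \left(-86\right) = 774$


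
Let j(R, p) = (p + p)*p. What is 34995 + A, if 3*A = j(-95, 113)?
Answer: 130523/3 ≈ 43508.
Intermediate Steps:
j(R, p) = 2*p² (j(R, p) = (2*p)*p = 2*p²)
A = 25538/3 (A = (2*113²)/3 = (2*12769)/3 = (⅓)*25538 = 25538/3 ≈ 8512.7)
34995 + A = 34995 + 25538/3 = 130523/3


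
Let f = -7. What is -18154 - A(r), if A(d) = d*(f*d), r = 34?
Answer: -10062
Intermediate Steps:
A(d) = -7*d² (A(d) = d*(-7*d) = -7*d²)
-18154 - A(r) = -18154 - (-7)*34² = -18154 - (-7)*1156 = -18154 - 1*(-8092) = -18154 + 8092 = -10062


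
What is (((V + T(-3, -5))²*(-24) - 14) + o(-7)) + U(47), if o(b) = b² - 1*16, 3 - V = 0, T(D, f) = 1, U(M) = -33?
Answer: -398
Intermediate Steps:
V = 3 (V = 3 - 1*0 = 3 + 0 = 3)
o(b) = -16 + b² (o(b) = b² - 16 = -16 + b²)
(((V + T(-3, -5))²*(-24) - 14) + o(-7)) + U(47) = (((3 + 1)²*(-24) - 14) + (-16 + (-7)²)) - 33 = ((4²*(-24) - 14) + (-16 + 49)) - 33 = ((16*(-24) - 14) + 33) - 33 = ((-384 - 14) + 33) - 33 = (-398 + 33) - 33 = -365 - 33 = -398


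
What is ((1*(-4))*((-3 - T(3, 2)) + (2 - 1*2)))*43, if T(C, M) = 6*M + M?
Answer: 2924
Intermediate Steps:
T(C, M) = 7*M
((1*(-4))*((-3 - T(3, 2)) + (2 - 1*2)))*43 = ((1*(-4))*((-3 - 7*2) + (2 - 1*2)))*43 = -4*((-3 - 1*14) + (2 - 2))*43 = -4*((-3 - 14) + 0)*43 = -4*(-17 + 0)*43 = -4*(-17)*43 = 68*43 = 2924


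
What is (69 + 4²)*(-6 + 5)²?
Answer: 85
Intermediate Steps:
(69 + 4²)*(-6 + 5)² = (69 + 16)*(-1)² = 85*1 = 85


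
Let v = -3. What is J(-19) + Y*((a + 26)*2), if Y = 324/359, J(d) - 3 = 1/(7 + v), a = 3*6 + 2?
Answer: 123899/1436 ≈ 86.281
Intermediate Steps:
a = 20 (a = 18 + 2 = 20)
J(d) = 13/4 (J(d) = 3 + 1/(7 - 3) = 3 + 1/4 = 13/4)
Y = 324/359 (Y = 324*(1/359) = 324/359 ≈ 0.90251)
J(-19) + Y*((a + 26)*2) = 13/4 + 324*((20 + 26)*2)/359 = 13/4 + 324*(46*2)/359 = 13/4 + (324/359)*92 = 13/4 + 29808/359 = 123899/1436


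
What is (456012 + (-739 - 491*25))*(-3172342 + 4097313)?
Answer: 409760303058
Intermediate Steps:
(456012 + (-739 - 491*25))*(-3172342 + 4097313) = (456012 + (-739 - 12275))*924971 = (456012 - 13014)*924971 = 442998*924971 = 409760303058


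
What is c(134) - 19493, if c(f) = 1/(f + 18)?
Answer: -2962935/152 ≈ -19493.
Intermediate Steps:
c(f) = 1/(18 + f)
c(134) - 19493 = 1/(18 + 134) - 19493 = 1/152 - 19493 = -2962935/152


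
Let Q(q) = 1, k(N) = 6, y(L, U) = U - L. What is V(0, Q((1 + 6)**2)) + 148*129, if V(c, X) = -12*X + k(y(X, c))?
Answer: 19086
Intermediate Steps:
V(c, X) = 6 - 12*X (V(c, X) = -12*X + 6 = 6 - 12*X)
V(0, Q((1 + 6)**2)) + 148*129 = (6 - 12*1) + 148*129 = (6 - 12) + 19092 = -6 + 19092 = 19086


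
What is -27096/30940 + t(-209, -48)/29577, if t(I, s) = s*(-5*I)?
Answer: -196114066/76259365 ≈ -2.5717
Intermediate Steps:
t(I, s) = -5*I*s
-27096/30940 + t(-209, -48)/29577 = -27096/30940 - 5*(-209)*(-48)/29577 = -27096*1/30940 - 50160*1/29577 = -6774/7735 - 16720/9859 = -196114066/76259365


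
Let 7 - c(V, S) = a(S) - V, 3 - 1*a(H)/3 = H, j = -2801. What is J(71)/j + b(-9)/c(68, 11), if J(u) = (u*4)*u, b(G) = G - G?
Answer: -20164/2801 ≈ -7.1989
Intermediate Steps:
b(G) = 0
a(H) = 9 - 3*H
J(u) = 4*u**2 (J(u) = (4*u)*u = 4*u**2)
c(V, S) = -2 + V + 3*S (c(V, S) = 7 - ((9 - 3*S) - V) = 7 - (9 - V - 3*S) = 7 + (-9 + V + 3*S) = -2 + V + 3*S)
J(71)/j + b(-9)/c(68, 11) = (4*71**2)/(-2801) + 0/(-2 + 68 + 3*11) = (4*5041)*(-1/2801) + 0/(-2 + 68 + 33) = 20164*(-1/2801) + 0/99 = -20164/2801 + 0*(1/99) = -20164/2801 + 0 = -20164/2801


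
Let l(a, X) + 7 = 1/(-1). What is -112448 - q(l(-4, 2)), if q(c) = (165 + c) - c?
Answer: -112613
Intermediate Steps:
l(a, X) = -8 (l(a, X) = -7 + 1/(-1) = -7 - 1 = -8)
q(c) = 165
-112448 - q(l(-4, 2)) = -112448 - 1*165 = -112448 - 165 = -112613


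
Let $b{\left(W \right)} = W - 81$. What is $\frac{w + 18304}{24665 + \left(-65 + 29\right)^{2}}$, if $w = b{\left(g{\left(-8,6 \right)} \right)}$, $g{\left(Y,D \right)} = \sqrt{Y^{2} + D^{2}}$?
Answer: $\frac{18233}{25961} \approx 0.70232$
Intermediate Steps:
$g{\left(Y,D \right)} = \sqrt{D^{2} + Y^{2}}$
$b{\left(W \right)} = -81 + W$
$w = -71$ ($w = -81 + \sqrt{6^{2} + \left(-8\right)^{2}} = -81 + \sqrt{36 + 64} = -81 + \sqrt{100} = -81 + 10 = -71$)
$\frac{w + 18304}{24665 + \left(-65 + 29\right)^{2}} = \frac{-71 + 18304}{24665 + \left(-65 + 29\right)^{2}} = \frac{18233}{24665 + \left(-36\right)^{2}} = \frac{18233}{24665 + 1296} = \frac{18233}{25961}$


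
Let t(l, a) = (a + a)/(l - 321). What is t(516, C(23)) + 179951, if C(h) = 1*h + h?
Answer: 35090537/195 ≈ 1.7995e+5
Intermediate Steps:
C(h) = 2*h (C(h) = h + h = 2*h)
t(l, a) = 2*a/(-321 + l) (t(l, a) = (2*a)/(-321 + l) = 2*a/(-321 + l))
t(516, C(23)) + 179951 = 2*(2*23)/(-321 + 516) + 179951 = 2*46/195 + 179951 = 2*46*(1/195) + 179951 = 92/195 + 179951 = 35090537/195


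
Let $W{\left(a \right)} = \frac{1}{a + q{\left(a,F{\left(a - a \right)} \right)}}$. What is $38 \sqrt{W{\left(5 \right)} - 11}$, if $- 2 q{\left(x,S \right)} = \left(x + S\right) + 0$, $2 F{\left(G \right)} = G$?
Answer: $\frac{38 i \sqrt{265}}{5} \approx 123.72 i$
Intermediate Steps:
$F{\left(G \right)} = \frac{G}{2}$
$q{\left(x,S \right)} = - \frac{S}{2} - \frac{x}{2}$ ($q{\left(x,S \right)} = - \frac{\left(x + S\right) + 0}{2} = - \frac{\left(S + x\right) + 0}{2} = - \frac{S + x}{2} = - \frac{S}{2} - \frac{x}{2}$)
$W{\left(a \right)} = \frac{2}{a}$ ($W{\left(a \right)} = \frac{1}{a - \left(\frac{a}{2} + \frac{1}{2} \cdot \frac{1}{2} \left(a - a\right)\right)} = \frac{1}{a - \left(\frac{a}{2} + \frac{1}{2} \cdot \frac{1}{2} \cdot 0\right)} = \frac{1}{a - \frac{a}{2}} = \frac{1}{\frac{1}{2} a} = \frac{2}{a}$)
$38 \sqrt{W{\left(5 \right)} - 11} = 38 \sqrt{\frac{2}{5} - 11} = 38 \sqrt{- \frac{53}{5}} = 38 \frac{i \sqrt{265}}{5} = \frac{38 i \sqrt{265}}{5}$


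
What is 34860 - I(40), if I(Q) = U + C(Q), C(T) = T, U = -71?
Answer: 34891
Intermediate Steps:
I(Q) = -71 + Q
34860 - I(40) = 34860 - (-71 + 40) = 34860 - 1*(-31) = 34860 + 31 = 34891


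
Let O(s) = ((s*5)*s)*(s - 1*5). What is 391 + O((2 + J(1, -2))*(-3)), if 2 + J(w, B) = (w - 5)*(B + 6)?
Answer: 495751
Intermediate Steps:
J(w, B) = -2 + (-5 + w)*(6 + B) (J(w, B) = -2 + (w - 5)*(B + 6) = -2 + (-5 + w)*(6 + B))
O(s) = 5*s**2*(-5 + s) (O(s) = ((5*s)*s)*(s - 5) = (5*s**2)*(-5 + s) = 5*s**2*(-5 + s))
391 + O((2 + J(1, -2))*(-3)) = 391 + 5*((2 + (-32 - 5*(-2) + 6*1 - 2*1))*(-3))**2*(-5 + (2 + (-32 - 5*(-2) + 6*1 - 2*1))*(-3)) = 391 + 5*((2 + (-32 + 10 + 6 - 2))*(-3))**2*(-5 + (2 + (-32 + 10 + 6 - 2))*(-3)) = 391 + 5*((2 - 18)*(-3))**2*(-5 + (2 - 18)*(-3)) = 391 + 5*(-16*(-3))**2*(-5 - 16*(-3)) = 391 + 5*48**2*(-5 + 48) = 391 + 5*2304*43 = 391 + 495360 = 495751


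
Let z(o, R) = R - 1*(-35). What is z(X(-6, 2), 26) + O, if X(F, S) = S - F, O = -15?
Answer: 46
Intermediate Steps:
z(o, R) = 35 + R (z(o, R) = R + 35 = 35 + R)
z(X(-6, 2), 26) + O = (35 + 26) - 15 = 61 - 15 = 46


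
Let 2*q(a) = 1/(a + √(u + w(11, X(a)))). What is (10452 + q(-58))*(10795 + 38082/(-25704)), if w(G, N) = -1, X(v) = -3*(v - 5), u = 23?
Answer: 1615169057575315/14317128 - 46239433*√22/28634256 ≈ 1.1281e+8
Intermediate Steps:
X(v) = 15 - 3*v (X(v) = -3*(-5 + v) = 15 - 3*v)
q(a) = 1/(2*(a + √22)) (q(a) = 1/(2*(a + √(23 - 1))) = 1/(2*(a + √22)))
(10452 + q(-58))*(10795 + 38082/(-25704)) = (10452 + 1/(2*(-58 + √22)))*(10795 + 38082/(-25704)) = (10452 + 1/(2*(-58 + √22)))*(10795 + 38082*(-1/25704)) = (10452 + 1/(2*(-58 + √22)))*(10795 - 6347/4284) = (10452 + 1/(2*(-58 + √22)))*(46239433/4284) = 40274546143/357 + 46239433/(8568*(-58 + √22))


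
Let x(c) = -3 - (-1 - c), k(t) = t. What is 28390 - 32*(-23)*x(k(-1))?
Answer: 26182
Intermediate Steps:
x(c) = -2 + c (x(c) = -3 + (1 + c) = -2 + c)
28390 - 32*(-23)*x(k(-1)) = 28390 - 32*(-23)*(-2 - 1) = 28390 - (-736)*(-3) = 28390 - 1*2208 = 28390 - 2208 = 26182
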